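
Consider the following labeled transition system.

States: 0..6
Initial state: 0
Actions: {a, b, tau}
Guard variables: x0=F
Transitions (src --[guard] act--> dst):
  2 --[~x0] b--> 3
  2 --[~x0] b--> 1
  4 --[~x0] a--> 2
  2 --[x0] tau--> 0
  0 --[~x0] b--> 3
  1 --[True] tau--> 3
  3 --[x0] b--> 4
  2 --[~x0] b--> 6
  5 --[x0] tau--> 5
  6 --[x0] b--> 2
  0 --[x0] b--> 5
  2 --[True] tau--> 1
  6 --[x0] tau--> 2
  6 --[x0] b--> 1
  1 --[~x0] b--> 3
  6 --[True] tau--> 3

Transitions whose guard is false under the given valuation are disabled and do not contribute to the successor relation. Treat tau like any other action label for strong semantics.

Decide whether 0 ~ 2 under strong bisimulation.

Compute ~ classes (split until stable):
  π0 = {{0,1,2,3,4,5,6}}
  π1 = {{0},{1,2},{3,5},{4},{6}}
  π2 = {{0},{1},{2},{3,5},{4},{6}}
6 equivalence class(es) (converged in 3)
0∈{0}, 2∈{2}

Answer: NOT BISIMILAR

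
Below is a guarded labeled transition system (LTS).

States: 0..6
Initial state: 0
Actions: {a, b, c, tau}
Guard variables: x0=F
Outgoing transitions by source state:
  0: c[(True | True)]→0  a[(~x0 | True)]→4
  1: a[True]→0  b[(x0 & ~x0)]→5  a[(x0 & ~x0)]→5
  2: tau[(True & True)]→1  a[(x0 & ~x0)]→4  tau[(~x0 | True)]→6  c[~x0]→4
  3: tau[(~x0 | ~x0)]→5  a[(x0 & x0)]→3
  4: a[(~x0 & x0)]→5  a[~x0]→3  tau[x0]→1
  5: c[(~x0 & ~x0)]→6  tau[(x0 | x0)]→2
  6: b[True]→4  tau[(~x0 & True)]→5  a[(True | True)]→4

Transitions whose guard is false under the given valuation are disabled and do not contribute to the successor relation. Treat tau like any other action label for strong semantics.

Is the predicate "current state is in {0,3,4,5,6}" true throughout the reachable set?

Inv-set: {0,3,4,5,6}
R = {0,3,4,5,6}
  0: ok
  3: ok
  4: ok
  5: ok
  6: ok

Answer: INVARIANT HOLDS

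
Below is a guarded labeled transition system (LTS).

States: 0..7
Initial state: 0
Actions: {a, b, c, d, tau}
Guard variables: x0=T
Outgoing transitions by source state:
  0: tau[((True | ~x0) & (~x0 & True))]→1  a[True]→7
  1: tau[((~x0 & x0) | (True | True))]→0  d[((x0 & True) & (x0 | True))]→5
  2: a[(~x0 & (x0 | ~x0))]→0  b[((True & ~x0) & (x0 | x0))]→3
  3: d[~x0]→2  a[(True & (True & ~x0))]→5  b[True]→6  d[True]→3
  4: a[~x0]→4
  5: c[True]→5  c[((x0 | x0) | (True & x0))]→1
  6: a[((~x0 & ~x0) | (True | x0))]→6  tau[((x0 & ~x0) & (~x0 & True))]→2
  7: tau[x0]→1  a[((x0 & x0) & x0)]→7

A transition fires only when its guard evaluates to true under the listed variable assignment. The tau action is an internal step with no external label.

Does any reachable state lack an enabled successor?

Reach set: {0,1,5,7}
  0: a→7  [1 exit(s)]
  1: d→5  tau→0  [2 exit(s)]
  5: c→1  c→5  [2 exit(s)]
  7: a→7  tau→1  [2 exit(s)]

Answer: DEADLOCK-FREE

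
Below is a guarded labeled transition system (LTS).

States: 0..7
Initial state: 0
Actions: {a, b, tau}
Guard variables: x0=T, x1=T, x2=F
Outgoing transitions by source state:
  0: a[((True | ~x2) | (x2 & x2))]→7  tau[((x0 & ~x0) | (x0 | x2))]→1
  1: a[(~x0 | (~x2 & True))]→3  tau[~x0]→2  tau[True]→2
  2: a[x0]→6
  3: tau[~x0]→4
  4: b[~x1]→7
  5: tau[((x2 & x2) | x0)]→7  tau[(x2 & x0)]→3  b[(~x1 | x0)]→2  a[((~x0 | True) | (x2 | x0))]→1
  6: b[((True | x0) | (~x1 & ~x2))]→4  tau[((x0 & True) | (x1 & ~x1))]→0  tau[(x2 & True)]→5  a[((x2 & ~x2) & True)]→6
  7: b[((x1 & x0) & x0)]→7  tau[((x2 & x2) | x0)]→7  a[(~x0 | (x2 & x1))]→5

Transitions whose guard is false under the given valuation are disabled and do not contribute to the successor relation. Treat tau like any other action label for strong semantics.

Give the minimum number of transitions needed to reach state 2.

Answer: 2

Trace:
Breadth-first toward 2:
  depth 0: {0}
  depth 1: {1,7}
  depth 2: {2,3}
2 enters at depth 2; path tau·tau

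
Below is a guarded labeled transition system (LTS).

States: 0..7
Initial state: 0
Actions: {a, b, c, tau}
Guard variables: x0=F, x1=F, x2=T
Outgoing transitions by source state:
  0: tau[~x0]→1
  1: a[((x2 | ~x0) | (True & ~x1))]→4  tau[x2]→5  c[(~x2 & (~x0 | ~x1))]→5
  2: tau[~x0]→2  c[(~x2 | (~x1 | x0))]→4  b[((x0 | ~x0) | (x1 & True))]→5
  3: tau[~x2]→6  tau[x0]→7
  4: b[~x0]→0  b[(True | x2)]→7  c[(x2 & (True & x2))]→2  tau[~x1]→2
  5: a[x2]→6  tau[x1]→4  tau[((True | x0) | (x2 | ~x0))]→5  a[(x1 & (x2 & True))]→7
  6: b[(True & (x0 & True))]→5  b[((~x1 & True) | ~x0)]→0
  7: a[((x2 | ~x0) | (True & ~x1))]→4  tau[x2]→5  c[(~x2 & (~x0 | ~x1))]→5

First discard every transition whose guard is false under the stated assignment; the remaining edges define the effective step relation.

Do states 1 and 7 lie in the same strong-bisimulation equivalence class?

Bisimulation quotient by refinement:
  round 0: {{0,1,2,3,4,5,6,7}}
  round 1: {{0},{1,5,7},{2,4},{3},{6}}
  round 2: {{0},{1,7},{2},{3},{4},{5},{6}}
stable after 3 split(s): 7 block(s)
class of 1: {1,7}; class of 7: {1,7}

Answer: BISIMILAR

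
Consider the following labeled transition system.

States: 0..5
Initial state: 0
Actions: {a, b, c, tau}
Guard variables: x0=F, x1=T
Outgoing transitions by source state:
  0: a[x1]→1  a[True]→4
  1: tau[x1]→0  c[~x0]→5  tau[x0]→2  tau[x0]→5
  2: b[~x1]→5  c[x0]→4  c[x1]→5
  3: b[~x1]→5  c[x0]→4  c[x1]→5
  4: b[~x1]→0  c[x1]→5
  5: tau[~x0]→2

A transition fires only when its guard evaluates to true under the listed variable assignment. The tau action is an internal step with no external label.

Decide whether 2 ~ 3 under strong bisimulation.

Answer: BISIMILAR

Trace:
Compute ~ classes (split until stable):
  P[0] = {{0,1,2,3,4,5}}
  P[1] = {{0},{1},{2,3,4},{5}}
stable after 2 split(s): 4 block(s)
class of 2: {2,3,4}; class of 3: {2,3,4}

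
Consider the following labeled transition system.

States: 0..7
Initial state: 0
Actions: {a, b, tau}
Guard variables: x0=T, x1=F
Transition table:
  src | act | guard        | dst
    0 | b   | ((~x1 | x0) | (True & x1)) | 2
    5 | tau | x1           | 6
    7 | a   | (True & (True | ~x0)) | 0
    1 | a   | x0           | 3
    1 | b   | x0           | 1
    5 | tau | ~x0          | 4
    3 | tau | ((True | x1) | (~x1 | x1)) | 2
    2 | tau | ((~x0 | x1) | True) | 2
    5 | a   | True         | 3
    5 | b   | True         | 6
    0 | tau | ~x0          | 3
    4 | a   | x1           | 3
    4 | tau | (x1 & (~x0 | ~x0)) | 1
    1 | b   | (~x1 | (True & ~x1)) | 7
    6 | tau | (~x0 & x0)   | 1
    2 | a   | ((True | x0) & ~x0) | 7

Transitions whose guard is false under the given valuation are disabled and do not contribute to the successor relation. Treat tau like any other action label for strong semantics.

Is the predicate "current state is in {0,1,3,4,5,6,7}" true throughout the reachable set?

Answer: INVARIANT VIOLATED at state 2

Trace:
Safe = {0,1,3,4,5,6,7}
R = {0,2}
  0: ✓
  2: ✗ unsafe
reach 2 via b — violates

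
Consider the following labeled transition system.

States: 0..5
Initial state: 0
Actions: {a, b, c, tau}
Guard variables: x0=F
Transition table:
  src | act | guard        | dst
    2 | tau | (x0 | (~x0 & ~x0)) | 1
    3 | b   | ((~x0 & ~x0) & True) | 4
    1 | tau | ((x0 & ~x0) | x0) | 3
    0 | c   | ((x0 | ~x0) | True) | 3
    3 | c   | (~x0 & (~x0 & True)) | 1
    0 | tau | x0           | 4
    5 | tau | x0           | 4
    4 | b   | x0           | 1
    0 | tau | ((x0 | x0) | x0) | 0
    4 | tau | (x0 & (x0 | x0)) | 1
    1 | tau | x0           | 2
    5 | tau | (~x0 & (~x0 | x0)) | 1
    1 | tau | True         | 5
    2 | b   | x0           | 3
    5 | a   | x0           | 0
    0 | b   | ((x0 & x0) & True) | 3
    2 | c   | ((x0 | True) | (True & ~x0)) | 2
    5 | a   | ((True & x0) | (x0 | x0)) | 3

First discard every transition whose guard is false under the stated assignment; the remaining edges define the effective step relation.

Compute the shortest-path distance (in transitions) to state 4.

Answer: 2

Working:
BFS to 4:
  Layer 0: {0}
  Layer 1: {3}
  Layer 2: {1,4}
4 enters at depth 2; path c·b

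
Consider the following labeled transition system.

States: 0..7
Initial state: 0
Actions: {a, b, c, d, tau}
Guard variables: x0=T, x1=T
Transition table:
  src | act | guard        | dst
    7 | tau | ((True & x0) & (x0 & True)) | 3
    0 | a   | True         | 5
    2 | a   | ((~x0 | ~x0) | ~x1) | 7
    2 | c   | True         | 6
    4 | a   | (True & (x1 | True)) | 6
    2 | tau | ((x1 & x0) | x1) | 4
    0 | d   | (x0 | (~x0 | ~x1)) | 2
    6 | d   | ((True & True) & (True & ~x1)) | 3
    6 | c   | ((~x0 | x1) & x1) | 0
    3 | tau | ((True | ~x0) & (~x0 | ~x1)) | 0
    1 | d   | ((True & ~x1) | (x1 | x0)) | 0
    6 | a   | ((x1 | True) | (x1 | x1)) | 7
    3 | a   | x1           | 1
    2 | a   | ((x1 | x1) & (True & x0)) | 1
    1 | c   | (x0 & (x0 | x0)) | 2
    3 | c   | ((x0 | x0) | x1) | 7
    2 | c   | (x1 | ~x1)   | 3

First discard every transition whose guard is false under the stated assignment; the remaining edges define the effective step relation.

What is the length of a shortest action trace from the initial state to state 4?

Breadth-first toward 4:
  Layer 0: {0}
  Layer 1: {2,5}
  Layer 2: {1,3,4,6}
depth(4)=2, e.g. d·tau

Answer: 2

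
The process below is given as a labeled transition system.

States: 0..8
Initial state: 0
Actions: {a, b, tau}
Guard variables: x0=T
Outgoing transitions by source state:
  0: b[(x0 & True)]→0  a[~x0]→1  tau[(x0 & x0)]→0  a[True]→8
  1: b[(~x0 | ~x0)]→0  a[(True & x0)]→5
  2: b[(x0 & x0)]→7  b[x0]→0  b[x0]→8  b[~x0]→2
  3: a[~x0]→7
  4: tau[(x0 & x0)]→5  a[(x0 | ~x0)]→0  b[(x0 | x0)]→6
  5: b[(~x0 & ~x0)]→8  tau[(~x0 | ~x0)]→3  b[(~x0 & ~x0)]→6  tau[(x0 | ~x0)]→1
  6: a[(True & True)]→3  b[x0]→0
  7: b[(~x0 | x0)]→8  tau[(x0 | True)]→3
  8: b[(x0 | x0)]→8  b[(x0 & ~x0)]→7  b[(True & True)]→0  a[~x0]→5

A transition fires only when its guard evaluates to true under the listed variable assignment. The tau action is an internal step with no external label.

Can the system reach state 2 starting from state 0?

Answer: UNREACHABLE

Working:
Guard filter leaves 17 enabled edge(s).
L0 = {0}
L1 = {8}  now seen {0,8}
Reach set: {0,8}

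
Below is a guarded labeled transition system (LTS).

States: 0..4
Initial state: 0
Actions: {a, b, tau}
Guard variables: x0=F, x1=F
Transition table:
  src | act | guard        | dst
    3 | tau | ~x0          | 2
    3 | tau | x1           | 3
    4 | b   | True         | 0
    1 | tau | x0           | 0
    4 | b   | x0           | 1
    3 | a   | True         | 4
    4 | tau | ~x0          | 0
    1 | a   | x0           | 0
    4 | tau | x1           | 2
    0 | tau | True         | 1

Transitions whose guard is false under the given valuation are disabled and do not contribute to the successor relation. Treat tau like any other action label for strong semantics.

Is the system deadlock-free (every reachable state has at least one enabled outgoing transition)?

Answer: DEADLOCK at state 1

Working:
Reachable = {0,1}
  0: tau→1  [1 exit(s)]
  1: ∅  [no exit]
Path to 1: tau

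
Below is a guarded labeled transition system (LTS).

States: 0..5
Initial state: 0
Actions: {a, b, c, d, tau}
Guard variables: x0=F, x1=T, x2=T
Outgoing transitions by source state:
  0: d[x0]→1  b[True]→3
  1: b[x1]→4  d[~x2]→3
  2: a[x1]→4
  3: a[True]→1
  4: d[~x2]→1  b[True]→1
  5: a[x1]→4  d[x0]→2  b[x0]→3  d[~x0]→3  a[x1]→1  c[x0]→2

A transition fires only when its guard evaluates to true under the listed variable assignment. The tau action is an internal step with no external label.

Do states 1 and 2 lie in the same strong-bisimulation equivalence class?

Compute ~ classes (split until stable):
  π0 = {{0,1,2,3,4,5}}
  π1 = {{0,1,4},{2,3},{5}}
  π2 = {{0},{1,4},{2,3},{5}}
Fixed point at round 3; 4 class(es).
1∈{1,4}, 2∈{2,3}

Answer: NOT BISIMILAR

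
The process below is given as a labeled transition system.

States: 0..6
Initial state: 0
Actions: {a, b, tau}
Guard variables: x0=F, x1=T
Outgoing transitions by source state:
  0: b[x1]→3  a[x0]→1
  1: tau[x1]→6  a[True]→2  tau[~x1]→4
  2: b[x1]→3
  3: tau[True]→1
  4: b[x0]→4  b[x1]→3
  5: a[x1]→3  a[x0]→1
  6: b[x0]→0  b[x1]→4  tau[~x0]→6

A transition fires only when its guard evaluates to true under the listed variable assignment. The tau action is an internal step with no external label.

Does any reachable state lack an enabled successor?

Reachable = {0,1,2,3,4,6}
  0: b→3  [1 exit(s)]
  1: a→2  tau→6  [2 exit(s)]
  2: b→3  [1 exit(s)]
  3: tau→1  [1 exit(s)]
  4: b→3  [1 exit(s)]
  6: b→4  tau→6  [2 exit(s)]

Answer: DEADLOCK-FREE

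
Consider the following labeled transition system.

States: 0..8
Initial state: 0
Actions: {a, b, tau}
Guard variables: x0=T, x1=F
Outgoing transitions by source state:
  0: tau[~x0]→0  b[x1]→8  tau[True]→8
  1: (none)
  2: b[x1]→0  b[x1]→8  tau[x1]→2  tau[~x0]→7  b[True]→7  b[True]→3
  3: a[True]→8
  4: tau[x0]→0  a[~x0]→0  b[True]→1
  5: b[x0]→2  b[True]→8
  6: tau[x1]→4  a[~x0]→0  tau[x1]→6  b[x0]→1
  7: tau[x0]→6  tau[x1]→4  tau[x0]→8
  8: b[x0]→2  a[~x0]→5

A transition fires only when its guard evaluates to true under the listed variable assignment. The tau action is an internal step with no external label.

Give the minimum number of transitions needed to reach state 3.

Answer: 3

Analysis:
Breadth-first toward 3:
  depth 0: {0}
  depth 1: {8}
  depth 2: {2}
  depth 3: {3,7}
depth(3)=3, e.g. tau·b·b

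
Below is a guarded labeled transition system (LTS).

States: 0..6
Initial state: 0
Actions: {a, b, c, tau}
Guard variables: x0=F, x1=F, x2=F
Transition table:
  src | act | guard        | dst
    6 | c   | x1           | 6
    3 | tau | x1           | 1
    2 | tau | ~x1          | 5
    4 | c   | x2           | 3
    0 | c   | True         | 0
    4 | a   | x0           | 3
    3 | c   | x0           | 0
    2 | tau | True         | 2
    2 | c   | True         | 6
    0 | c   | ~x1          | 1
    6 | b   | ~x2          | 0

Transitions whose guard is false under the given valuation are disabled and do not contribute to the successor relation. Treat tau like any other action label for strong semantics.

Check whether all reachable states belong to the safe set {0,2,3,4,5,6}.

Inv-set: {0,2,3,4,5,6}
R = {0,1}
  0: ok
  1: VIOLATES
reach 1 via c — violates

Answer: INVARIANT VIOLATED at state 1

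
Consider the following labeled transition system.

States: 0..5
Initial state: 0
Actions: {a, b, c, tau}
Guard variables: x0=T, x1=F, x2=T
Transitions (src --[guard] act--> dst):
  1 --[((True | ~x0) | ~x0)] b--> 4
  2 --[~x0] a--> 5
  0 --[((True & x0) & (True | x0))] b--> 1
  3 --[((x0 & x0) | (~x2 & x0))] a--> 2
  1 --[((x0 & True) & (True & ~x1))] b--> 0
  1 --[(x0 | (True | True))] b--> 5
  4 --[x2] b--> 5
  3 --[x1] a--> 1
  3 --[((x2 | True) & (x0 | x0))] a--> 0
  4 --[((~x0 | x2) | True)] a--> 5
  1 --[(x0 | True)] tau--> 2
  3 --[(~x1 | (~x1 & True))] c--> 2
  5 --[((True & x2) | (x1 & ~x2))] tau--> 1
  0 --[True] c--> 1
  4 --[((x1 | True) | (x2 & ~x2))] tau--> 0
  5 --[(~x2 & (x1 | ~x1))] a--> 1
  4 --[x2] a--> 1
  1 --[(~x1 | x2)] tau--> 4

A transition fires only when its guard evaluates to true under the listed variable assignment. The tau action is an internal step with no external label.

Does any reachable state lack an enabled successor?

Answer: DEADLOCK at state 2

Working:
Reach set: {0,1,2,4,5}
  0: b→1  c→1  [2 exit(s)]
  1: b→0  b→4  b→5  tau→2  tau→4  [5 exit(s)]
  2: ∅  [no exit]
  4: a→1  a→5  b→5  tau→0  [4 exit(s)]
  5: tau→1  [1 exit(s)]
witness 2: b·tau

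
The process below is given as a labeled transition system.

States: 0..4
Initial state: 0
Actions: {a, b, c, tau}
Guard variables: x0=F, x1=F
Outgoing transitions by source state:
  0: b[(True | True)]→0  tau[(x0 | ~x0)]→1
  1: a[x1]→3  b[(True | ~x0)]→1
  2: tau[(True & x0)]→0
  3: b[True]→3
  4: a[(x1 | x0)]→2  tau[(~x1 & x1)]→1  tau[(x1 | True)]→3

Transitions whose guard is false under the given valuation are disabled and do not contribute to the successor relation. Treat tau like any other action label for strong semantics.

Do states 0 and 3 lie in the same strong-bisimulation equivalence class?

Compute ~ classes (split until stable):
  P[0] = {{0,1,2,3,4}}
  P[1] = {{0},{1,3},{2},{4}}
stable after 2 split(s): 4 block(s)
0∈{0}, 3∈{1,3}

Answer: NOT BISIMILAR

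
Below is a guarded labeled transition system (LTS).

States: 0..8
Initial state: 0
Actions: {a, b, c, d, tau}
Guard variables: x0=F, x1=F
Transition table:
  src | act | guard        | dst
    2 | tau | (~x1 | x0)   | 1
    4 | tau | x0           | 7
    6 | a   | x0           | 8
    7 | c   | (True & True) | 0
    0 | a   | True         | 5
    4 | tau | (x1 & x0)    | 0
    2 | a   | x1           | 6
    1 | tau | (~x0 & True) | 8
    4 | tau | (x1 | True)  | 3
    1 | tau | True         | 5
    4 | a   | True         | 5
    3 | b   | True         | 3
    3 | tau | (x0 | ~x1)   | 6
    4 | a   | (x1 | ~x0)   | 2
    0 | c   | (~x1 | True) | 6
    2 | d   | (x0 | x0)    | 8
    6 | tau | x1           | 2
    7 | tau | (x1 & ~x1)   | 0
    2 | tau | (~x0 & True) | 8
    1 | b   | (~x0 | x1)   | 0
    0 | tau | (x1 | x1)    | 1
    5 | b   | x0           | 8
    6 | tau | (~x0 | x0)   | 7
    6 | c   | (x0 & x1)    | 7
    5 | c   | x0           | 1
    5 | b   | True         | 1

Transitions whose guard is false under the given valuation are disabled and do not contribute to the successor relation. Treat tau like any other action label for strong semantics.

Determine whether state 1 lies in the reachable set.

Answer: REACHABLE

Trace:
Guard filter leaves 15 enabled edge(s).
depth 0: {0}
depth 1: {5,6}  cumulative {0,5,6}
depth 2: {1,7}  cumulative {0,1,5,6,7}
depth 3: {8}  cumulative {0,1,5,6,7,8}
Reach set: {0,1,5,6,7,8}
Path to 1: a·b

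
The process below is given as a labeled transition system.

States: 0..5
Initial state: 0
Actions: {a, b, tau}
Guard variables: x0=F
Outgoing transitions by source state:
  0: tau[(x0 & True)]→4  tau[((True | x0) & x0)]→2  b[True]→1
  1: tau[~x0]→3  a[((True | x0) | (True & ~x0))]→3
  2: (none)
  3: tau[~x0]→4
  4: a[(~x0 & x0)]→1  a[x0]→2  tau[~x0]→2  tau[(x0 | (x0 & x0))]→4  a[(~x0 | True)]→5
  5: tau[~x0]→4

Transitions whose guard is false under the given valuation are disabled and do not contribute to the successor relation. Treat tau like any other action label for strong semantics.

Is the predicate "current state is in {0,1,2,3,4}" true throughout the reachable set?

Safe = {0,1,2,3,4}
Reach set: {0,1,2,3,4,5}
  0: safe
  1: safe
  2: safe
  3: safe
  4: safe
  5: VIOLATES
counterexample path to 5: b·tau·tau·a

Answer: INVARIANT VIOLATED at state 5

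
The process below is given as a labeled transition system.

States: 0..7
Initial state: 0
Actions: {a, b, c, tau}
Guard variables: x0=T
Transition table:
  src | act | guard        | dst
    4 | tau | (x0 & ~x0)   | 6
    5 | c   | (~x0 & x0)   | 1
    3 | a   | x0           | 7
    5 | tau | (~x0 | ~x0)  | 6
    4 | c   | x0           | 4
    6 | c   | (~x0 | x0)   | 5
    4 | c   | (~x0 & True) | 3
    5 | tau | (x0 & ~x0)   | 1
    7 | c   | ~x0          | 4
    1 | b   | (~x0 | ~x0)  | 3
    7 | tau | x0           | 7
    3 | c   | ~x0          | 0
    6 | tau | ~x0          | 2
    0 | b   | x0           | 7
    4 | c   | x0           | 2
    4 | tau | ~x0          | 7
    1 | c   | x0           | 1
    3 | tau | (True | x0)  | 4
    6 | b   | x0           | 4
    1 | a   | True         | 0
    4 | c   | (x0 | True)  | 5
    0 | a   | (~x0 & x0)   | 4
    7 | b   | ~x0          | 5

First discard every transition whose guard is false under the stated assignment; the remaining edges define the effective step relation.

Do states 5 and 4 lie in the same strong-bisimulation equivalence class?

Answer: NOT BISIMILAR

Analysis:
Compute ~ classes (split until stable):
  P[0] = {{0,1,2,3,4,5,6,7}}
  P[1] = {{0},{1},{2,5},{3},{4},{6},{7}}
stable after 2 split(s): 7 block(s)
5∈{2,5}, 4∈{4}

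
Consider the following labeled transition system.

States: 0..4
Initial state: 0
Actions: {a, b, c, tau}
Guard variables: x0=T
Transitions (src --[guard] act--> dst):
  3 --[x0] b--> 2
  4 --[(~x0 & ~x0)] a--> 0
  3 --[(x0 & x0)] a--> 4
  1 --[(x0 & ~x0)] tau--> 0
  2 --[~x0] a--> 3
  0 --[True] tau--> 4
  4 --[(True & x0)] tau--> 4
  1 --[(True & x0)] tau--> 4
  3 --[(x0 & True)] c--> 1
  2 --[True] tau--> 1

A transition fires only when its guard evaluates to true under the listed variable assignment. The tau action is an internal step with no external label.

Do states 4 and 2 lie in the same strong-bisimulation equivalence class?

Answer: BISIMILAR

Working:
Bisimulation quotient by refinement:
  π0 = {{0,1,2,3,4}}
  π1 = {{0,1,2,4},{3}}
Fixed point at round 2; 2 class(es).
[4]={0,1,2,4}  [2]={0,1,2,4}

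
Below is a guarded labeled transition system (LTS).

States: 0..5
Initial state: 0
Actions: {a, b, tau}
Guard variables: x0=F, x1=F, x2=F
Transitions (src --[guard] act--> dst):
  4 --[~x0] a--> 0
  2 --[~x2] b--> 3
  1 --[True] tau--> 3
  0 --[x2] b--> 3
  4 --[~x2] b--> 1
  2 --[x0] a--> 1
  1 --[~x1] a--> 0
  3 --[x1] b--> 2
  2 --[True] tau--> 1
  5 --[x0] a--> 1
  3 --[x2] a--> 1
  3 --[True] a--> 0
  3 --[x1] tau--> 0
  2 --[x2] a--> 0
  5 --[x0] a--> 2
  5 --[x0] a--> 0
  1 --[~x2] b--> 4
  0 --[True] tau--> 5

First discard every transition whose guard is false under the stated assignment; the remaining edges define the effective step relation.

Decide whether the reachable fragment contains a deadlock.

Reachable = {0,5}
  0: tau→5  [1 out]
  5: ∅  [deadlock]
witness 5: tau

Answer: DEADLOCK at state 5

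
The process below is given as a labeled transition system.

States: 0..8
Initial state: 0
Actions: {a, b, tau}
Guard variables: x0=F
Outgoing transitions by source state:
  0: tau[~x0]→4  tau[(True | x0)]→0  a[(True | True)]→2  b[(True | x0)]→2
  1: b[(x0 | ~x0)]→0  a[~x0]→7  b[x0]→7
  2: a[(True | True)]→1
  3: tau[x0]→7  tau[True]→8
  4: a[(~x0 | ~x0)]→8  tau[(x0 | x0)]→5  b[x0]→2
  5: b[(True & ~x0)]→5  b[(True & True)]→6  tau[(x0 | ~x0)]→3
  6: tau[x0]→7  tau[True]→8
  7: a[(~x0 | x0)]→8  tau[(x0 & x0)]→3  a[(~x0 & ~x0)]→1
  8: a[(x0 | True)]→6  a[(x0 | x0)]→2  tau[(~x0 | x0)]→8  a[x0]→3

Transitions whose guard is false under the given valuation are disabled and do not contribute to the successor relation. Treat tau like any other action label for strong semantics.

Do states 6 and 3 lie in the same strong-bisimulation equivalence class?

Bisimulation quotient by refinement:
  P[0] = {{0,1,2,3,4,5,6,7,8}}
  P[1] = {{0},{1},{2,4,7},{3,6},{5},{8}}
  P[2] = {{0},{1},{2},{3,6},{4},{5},{7},{8}}
stable after 3 split(s): 8 block(s)
class of 6: {3,6}; class of 3: {3,6}

Answer: BISIMILAR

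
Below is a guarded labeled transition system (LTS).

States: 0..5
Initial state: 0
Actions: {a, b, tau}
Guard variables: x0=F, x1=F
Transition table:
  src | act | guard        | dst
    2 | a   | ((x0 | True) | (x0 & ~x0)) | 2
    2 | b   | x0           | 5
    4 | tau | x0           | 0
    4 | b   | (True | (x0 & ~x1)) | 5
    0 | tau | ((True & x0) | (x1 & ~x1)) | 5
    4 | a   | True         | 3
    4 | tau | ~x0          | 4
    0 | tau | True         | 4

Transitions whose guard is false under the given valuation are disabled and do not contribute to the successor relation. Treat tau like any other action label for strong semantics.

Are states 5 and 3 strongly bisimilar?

Answer: BISIMILAR

Trace:
Bisimulation quotient by refinement:
  π0 = {{0,1,2,3,4,5}}
  π1 = {{0},{1,3,5},{2},{4}}
4 equivalence class(es) (converged in 2)
class of 5: {1,3,5}; class of 3: {1,3,5}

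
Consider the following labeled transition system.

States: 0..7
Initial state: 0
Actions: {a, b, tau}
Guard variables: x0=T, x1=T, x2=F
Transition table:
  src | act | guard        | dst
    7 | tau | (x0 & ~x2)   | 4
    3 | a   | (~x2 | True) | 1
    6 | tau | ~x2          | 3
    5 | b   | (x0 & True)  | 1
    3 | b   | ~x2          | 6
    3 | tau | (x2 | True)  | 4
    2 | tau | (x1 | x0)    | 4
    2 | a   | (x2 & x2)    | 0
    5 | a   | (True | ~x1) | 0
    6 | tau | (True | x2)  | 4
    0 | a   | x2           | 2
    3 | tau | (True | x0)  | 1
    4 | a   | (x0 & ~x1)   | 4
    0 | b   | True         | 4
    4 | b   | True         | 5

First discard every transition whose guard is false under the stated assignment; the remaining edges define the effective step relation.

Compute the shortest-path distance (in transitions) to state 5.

Layered search for 5:
  L0 = {0}
  L1 = {4}
  L2 = {5}
5 enters at depth 2; path b·b

Answer: 2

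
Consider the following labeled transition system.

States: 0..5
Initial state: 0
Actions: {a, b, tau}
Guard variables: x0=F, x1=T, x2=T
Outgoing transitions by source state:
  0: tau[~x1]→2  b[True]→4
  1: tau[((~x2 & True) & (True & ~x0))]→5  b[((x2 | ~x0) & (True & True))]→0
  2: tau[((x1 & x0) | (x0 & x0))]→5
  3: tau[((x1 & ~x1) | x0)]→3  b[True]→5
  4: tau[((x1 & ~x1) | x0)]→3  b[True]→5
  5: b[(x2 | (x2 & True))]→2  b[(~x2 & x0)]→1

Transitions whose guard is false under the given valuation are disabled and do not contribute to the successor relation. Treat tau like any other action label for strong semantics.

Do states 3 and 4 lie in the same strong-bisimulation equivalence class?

Answer: BISIMILAR

Analysis:
Compute ~ classes (split until stable):
  P[0] = {{0,1,2,3,4,5}}
  P[1] = {{0,1,3,4,5},{2}}
  P[2] = {{0,1,3,4},{2},{5}}
  P[3] = {{0,1},{2},{3,4},{5}}
  P[4] = {{0},{1},{2},{3,4},{5}}
5 equivalence class(es) (converged in 5)
[3]={3,4}  [4]={3,4}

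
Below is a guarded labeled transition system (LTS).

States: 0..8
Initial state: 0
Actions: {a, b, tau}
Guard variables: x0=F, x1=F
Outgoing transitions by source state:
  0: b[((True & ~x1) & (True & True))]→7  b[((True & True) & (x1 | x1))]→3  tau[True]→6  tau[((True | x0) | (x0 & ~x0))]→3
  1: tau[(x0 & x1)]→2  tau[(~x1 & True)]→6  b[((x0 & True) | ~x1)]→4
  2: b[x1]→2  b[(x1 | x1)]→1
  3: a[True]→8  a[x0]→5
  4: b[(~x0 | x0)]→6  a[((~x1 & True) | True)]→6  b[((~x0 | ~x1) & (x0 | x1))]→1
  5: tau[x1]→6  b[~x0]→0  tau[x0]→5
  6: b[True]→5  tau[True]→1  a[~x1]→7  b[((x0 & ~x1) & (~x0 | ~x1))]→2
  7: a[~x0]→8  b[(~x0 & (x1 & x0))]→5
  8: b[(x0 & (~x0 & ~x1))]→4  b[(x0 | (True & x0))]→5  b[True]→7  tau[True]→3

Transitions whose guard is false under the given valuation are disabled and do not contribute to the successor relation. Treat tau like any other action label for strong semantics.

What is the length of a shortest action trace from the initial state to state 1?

Answer: 2

Working:
Breadth-first toward 1:
  Layer 0: {0}
  Layer 1: {3,6,7}
  Layer 2: {1,5,8}
first hit 1 at d=2 via tau·tau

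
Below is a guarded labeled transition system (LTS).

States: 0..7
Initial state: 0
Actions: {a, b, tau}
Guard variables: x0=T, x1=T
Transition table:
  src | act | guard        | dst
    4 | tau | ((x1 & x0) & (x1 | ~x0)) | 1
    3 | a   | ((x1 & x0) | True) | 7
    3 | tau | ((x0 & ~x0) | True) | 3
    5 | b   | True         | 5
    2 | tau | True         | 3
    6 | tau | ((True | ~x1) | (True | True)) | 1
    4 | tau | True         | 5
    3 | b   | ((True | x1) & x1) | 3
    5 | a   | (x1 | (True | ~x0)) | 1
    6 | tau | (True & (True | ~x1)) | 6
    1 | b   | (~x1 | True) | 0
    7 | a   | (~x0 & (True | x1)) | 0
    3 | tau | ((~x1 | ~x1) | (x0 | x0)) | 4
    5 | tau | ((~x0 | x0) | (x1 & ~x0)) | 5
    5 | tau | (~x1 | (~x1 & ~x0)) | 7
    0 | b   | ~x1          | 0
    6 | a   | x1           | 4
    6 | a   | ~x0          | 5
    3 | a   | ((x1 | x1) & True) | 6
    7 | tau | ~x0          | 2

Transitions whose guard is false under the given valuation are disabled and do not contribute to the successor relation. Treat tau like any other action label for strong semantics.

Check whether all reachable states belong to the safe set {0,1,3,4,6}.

Inv-set: {0,1,3,4,6}
Reach set: {0}
  0: ok

Answer: INVARIANT HOLDS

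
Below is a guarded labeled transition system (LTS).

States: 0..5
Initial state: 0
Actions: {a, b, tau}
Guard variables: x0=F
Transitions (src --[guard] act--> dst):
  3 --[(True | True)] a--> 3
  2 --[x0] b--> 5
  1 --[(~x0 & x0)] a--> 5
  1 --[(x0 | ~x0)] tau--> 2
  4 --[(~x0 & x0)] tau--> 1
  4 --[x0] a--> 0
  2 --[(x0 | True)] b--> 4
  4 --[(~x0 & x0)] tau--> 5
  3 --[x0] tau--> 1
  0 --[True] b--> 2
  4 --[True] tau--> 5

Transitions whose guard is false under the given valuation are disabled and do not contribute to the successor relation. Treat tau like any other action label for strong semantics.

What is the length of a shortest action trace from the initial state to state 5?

Breadth-first toward 5:
  Layer 0: {0}
  Layer 1: {2}
  Layer 2: {4}
  Layer 3: {5}
depth(5)=3, e.g. b·b·tau

Answer: 3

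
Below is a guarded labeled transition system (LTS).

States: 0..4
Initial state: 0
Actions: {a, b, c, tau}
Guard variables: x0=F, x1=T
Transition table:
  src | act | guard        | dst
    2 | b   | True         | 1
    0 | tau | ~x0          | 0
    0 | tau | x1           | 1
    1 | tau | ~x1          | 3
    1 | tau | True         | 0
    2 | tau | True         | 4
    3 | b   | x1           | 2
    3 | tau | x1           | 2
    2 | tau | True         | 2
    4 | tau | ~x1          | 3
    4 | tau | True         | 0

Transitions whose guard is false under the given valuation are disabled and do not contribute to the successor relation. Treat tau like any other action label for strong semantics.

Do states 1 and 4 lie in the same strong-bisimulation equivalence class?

Compute ~ classes (split until stable):
  round 0: {{0,1,2,3,4}}
  round 1: {{0,1,4},{2,3}}
  round 2: {{0,1,4},{2},{3}}
Fixed point at round 3; 3 class(es).
[1]={0,1,4}  [4]={0,1,4}

Answer: BISIMILAR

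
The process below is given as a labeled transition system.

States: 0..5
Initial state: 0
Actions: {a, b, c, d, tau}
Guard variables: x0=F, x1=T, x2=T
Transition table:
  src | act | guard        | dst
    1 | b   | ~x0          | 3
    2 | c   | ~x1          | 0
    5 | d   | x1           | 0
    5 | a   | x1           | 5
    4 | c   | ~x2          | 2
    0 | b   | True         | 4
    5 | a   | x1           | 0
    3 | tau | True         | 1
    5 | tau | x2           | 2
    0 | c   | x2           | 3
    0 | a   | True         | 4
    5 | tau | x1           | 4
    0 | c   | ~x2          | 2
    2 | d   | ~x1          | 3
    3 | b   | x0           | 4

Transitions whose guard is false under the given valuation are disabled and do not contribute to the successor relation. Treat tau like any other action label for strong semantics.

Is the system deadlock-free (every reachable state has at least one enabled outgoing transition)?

Reach set: {0,1,3,4}
  0: a→4  b→4  c→3  [deg 3]
  1: b→3  [deg 1]
  3: tau→1  [deg 1]
  4: ∅  [deadlock]
witness 4: b

Answer: DEADLOCK at state 4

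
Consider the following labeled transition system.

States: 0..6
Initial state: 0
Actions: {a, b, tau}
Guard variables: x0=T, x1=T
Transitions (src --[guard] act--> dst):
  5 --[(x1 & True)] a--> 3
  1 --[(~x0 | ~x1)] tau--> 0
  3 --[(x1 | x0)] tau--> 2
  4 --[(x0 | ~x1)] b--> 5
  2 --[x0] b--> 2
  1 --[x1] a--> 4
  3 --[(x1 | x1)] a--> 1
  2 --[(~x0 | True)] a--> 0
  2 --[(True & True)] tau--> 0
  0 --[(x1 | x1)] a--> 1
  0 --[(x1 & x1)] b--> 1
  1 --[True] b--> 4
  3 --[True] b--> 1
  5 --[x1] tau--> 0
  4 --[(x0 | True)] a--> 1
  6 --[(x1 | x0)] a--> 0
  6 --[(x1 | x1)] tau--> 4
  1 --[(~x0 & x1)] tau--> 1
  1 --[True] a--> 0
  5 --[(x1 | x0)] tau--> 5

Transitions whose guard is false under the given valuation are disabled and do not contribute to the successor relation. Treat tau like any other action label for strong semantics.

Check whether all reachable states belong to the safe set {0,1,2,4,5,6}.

Inv-set: {0,1,2,4,5,6}
Reach set: {0,1,2,3,4,5}
  0: ok
  1: ok
  2: ok
  3: VIOLATES
  4: ok
  5: ok
counterexample path to 3: a·a·b·a

Answer: INVARIANT VIOLATED at state 3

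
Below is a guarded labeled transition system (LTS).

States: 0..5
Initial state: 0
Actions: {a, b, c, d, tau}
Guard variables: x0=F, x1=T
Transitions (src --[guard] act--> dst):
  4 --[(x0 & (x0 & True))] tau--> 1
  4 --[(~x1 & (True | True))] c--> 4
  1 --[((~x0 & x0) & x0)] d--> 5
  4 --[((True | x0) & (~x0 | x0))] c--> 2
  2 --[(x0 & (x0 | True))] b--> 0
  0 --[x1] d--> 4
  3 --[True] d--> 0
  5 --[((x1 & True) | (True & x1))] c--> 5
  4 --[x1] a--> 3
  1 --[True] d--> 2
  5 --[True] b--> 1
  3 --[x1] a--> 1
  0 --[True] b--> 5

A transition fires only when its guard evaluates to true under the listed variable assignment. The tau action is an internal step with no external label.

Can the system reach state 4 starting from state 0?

Guard filter leaves 9 enabled edge(s).
L0 = {0}
L1 = {4,5}  now seen {0,4,5}
L2 = {1,2,3}  now seen {0,1,2,3,4,5}
Reach set: {0,1,2,3,4,5}
Path to 4: d

Answer: REACHABLE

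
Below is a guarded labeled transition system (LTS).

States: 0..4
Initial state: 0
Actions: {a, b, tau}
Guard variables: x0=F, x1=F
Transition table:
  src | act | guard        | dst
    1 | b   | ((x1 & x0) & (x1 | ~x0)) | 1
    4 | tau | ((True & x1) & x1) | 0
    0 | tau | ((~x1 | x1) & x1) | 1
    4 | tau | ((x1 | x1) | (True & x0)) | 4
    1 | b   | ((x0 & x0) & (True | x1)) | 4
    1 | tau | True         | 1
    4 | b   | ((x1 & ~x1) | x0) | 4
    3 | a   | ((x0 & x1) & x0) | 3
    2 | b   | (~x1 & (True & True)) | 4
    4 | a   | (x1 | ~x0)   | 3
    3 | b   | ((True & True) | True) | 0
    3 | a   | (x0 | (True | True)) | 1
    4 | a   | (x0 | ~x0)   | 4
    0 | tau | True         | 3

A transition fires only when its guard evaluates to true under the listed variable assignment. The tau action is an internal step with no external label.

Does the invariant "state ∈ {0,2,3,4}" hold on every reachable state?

Answer: INVARIANT VIOLATED at state 1

Analysis:
Safe = {0,2,3,4}
Reach set: {0,1,3}
  0: safe
  1: VIOLATES
  3: safe
counterexample path to 1: tau·a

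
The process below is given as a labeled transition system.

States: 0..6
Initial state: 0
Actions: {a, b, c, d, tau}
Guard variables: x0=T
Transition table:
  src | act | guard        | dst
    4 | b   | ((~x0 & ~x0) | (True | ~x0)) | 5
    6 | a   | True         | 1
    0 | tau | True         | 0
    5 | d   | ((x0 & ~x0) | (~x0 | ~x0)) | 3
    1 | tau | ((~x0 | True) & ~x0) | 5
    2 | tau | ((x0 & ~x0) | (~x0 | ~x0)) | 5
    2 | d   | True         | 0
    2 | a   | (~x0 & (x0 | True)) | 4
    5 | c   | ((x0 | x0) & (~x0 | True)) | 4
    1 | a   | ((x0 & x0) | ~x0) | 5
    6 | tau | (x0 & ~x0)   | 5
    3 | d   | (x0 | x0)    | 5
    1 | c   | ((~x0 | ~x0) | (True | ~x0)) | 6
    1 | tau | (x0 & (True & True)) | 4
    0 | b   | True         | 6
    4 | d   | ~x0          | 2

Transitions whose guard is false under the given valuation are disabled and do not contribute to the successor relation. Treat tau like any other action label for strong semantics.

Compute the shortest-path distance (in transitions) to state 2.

BFS to 2:
  Layer 0: {0}
  Layer 1: {6}
  Layer 2: {1}
  Layer 3: {4,5}
2 never appears.

Answer: UNREACHABLE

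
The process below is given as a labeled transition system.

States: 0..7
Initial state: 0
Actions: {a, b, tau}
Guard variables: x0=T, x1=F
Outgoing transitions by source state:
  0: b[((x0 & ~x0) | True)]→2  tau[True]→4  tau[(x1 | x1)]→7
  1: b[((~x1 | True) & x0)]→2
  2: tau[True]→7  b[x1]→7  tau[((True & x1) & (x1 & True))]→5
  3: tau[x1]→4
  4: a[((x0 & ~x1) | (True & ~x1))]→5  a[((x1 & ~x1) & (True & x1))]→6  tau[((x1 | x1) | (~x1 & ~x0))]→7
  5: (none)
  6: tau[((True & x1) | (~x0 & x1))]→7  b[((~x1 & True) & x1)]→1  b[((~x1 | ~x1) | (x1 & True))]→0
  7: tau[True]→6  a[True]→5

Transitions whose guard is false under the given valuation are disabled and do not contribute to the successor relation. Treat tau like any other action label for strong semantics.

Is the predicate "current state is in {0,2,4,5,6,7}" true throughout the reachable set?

Safe = {0,2,4,5,6,7}
Reachable = {0,2,4,5,6,7}
  0: ✓
  2: ✓
  4: ✓
  5: ✓
  6: ✓
  7: ✓

Answer: INVARIANT HOLDS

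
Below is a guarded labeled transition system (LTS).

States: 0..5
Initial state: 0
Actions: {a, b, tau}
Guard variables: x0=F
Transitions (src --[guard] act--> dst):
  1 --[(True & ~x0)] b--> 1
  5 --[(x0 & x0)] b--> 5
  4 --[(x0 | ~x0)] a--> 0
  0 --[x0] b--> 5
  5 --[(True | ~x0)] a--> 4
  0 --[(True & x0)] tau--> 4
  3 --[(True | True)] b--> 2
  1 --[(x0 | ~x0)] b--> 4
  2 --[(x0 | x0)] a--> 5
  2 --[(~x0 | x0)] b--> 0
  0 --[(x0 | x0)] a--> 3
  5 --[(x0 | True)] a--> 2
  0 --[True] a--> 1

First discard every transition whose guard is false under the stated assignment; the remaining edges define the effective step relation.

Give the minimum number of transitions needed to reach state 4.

BFS to 4:
  L0 = {0}
  L1 = {1}
  L2 = {4}
first hit 4 at d=2 via a·b

Answer: 2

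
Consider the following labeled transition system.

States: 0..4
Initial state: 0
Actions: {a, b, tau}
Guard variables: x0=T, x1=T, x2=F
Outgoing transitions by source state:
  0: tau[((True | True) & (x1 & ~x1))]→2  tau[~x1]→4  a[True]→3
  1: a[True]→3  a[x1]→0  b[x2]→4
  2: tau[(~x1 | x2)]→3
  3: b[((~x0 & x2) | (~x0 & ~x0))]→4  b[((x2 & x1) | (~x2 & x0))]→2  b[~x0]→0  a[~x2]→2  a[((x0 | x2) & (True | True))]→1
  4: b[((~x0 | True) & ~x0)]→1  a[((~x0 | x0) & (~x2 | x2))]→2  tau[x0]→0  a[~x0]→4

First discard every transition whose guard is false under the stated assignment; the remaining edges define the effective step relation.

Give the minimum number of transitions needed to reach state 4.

Layered search for 4:
  depth 0: {0}
  depth 1: {3}
  depth 2: {1,2}
4 never appears.

Answer: UNREACHABLE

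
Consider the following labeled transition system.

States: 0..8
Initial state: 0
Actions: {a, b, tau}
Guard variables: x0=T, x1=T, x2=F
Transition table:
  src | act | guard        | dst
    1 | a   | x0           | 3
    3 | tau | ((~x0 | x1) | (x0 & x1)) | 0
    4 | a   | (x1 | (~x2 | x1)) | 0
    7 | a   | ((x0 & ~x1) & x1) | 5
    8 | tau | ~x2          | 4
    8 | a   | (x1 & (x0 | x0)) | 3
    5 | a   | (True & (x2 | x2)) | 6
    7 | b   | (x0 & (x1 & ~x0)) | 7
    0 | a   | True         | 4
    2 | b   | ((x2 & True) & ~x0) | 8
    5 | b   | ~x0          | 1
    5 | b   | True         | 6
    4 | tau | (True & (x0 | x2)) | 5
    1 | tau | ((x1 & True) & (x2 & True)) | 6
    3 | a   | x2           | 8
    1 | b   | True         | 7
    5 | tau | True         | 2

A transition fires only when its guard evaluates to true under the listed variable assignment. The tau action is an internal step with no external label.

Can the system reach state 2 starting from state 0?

10 transition(s) survive guard evaluation.
depth 0: {0}
depth 1: {4}  now seen {0,4}
depth 2: {5}  now seen {0,4,5}
depth 3: {2,6}  now seen {0,2,4,5,6}
R = {0,2,4,5,6}
witness 2: a·tau·tau

Answer: REACHABLE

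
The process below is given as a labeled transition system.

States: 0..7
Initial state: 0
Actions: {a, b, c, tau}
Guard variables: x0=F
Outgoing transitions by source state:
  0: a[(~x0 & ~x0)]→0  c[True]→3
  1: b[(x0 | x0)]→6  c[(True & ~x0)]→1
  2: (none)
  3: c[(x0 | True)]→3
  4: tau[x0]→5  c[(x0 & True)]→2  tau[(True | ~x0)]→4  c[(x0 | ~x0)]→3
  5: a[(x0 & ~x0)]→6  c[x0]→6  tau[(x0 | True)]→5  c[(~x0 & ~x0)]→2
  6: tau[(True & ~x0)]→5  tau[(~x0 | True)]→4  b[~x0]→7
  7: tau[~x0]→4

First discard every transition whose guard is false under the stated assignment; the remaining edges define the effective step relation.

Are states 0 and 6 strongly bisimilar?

Bisimulation quotient by refinement:
  round 0: {{0,1,2,3,4,5,6,7}}
  round 1: {{0},{1,3},{2},{4,5},{6},{7}}
  round 2: {{0},{1,3},{2},{4},{5},{6},{7}}
7 equivalence class(es) (converged in 3)
0∈{0}, 6∈{6}

Answer: NOT BISIMILAR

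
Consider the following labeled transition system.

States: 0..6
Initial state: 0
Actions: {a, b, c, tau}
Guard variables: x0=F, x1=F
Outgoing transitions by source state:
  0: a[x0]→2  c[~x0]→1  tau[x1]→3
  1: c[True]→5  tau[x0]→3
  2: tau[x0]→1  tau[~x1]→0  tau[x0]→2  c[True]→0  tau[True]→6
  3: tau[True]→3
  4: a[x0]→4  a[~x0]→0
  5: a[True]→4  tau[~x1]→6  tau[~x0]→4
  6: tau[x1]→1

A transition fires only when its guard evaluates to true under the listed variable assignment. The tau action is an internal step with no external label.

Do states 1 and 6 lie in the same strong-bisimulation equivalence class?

Bisimulation quotient by refinement:
  round 0: {{0,1,2,3,4,5,6}}
  round 1: {{0,1},{2},{3},{4},{5},{6}}
  round 2: {{0},{1},{2},{3},{4},{5},{6}}
7 equivalence class(es) (converged in 3)
class of 1: {1}; class of 6: {6}

Answer: NOT BISIMILAR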